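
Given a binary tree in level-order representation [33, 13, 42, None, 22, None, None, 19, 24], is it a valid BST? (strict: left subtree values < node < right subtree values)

Level-order array: [33, 13, 42, None, 22, None, None, 19, 24]
Validate using subtree bounds (lo, hi): at each node, require lo < value < hi,
then recurse left with hi=value and right with lo=value.
Preorder trace (stopping at first violation):
  at node 33 with bounds (-inf, +inf): OK
  at node 13 with bounds (-inf, 33): OK
  at node 22 with bounds (13, 33): OK
  at node 19 with bounds (13, 22): OK
  at node 24 with bounds (22, 33): OK
  at node 42 with bounds (33, +inf): OK
No violation found at any node.
Result: Valid BST


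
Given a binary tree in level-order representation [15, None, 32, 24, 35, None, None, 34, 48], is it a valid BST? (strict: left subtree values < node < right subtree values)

Level-order array: [15, None, 32, 24, 35, None, None, 34, 48]
Validate using subtree bounds (lo, hi): at each node, require lo < value < hi,
then recurse left with hi=value and right with lo=value.
Preorder trace (stopping at first violation):
  at node 15 with bounds (-inf, +inf): OK
  at node 32 with bounds (15, +inf): OK
  at node 24 with bounds (15, 32): OK
  at node 35 with bounds (32, +inf): OK
  at node 34 with bounds (32, 35): OK
  at node 48 with bounds (35, +inf): OK
No violation found at any node.
Result: Valid BST


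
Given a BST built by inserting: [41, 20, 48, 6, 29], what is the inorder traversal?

Tree insertion order: [41, 20, 48, 6, 29]
Tree (level-order array): [41, 20, 48, 6, 29]
Inorder traversal: [6, 20, 29, 41, 48]


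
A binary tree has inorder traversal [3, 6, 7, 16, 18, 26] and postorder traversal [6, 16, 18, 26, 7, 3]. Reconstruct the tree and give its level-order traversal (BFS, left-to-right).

Inorder:   [3, 6, 7, 16, 18, 26]
Postorder: [6, 16, 18, 26, 7, 3]
Algorithm: postorder visits root last, so walk postorder right-to-left;
each value is the root of the current inorder slice — split it at that
value, recurse on the right subtree first, then the left.
Recursive splits:
  root=3; inorder splits into left=[], right=[6, 7, 16, 18, 26]
  root=7; inorder splits into left=[6], right=[16, 18, 26]
  root=26; inorder splits into left=[16, 18], right=[]
  root=18; inorder splits into left=[16], right=[]
  root=16; inorder splits into left=[], right=[]
  root=6; inorder splits into left=[], right=[]
Reconstructed level-order: [3, 7, 6, 26, 18, 16]


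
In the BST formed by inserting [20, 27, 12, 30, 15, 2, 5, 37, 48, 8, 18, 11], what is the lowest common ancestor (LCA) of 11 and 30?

Tree insertion order: [20, 27, 12, 30, 15, 2, 5, 37, 48, 8, 18, 11]
Tree (level-order array): [20, 12, 27, 2, 15, None, 30, None, 5, None, 18, None, 37, None, 8, None, None, None, 48, None, 11]
In a BST, the LCA of p=11, q=30 is the first node v on the
root-to-leaf path with p <= v <= q (go left if both < v, right if both > v).
Walk from root:
  at 20: 11 <= 20 <= 30, this is the LCA
LCA = 20


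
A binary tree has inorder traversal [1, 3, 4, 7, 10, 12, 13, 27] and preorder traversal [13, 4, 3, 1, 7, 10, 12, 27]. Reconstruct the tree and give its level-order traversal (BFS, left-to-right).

Inorder:  [1, 3, 4, 7, 10, 12, 13, 27]
Preorder: [13, 4, 3, 1, 7, 10, 12, 27]
Algorithm: preorder visits root first, so consume preorder in order;
for each root, split the current inorder slice at that value into
left-subtree inorder and right-subtree inorder, then recurse.
Recursive splits:
  root=13; inorder splits into left=[1, 3, 4, 7, 10, 12], right=[27]
  root=4; inorder splits into left=[1, 3], right=[7, 10, 12]
  root=3; inorder splits into left=[1], right=[]
  root=1; inorder splits into left=[], right=[]
  root=7; inorder splits into left=[], right=[10, 12]
  root=10; inorder splits into left=[], right=[12]
  root=12; inorder splits into left=[], right=[]
  root=27; inorder splits into left=[], right=[]
Reconstructed level-order: [13, 4, 27, 3, 7, 1, 10, 12]


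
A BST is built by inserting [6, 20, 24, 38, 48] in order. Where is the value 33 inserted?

Starting tree (level order): [6, None, 20, None, 24, None, 38, None, 48]
Insertion path: 6 -> 20 -> 24 -> 38
Result: insert 33 as left child of 38
Final tree (level order): [6, None, 20, None, 24, None, 38, 33, 48]


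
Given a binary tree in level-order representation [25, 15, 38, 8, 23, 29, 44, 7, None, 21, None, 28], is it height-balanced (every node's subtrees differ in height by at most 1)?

Tree (level-order array): [25, 15, 38, 8, 23, 29, 44, 7, None, 21, None, 28]
Definition: a tree is height-balanced if, at every node, |h(left) - h(right)| <= 1 (empty subtree has height -1).
Bottom-up per-node check:
  node 7: h_left=-1, h_right=-1, diff=0 [OK], height=0
  node 8: h_left=0, h_right=-1, diff=1 [OK], height=1
  node 21: h_left=-1, h_right=-1, diff=0 [OK], height=0
  node 23: h_left=0, h_right=-1, diff=1 [OK], height=1
  node 15: h_left=1, h_right=1, diff=0 [OK], height=2
  node 28: h_left=-1, h_right=-1, diff=0 [OK], height=0
  node 29: h_left=0, h_right=-1, diff=1 [OK], height=1
  node 44: h_left=-1, h_right=-1, diff=0 [OK], height=0
  node 38: h_left=1, h_right=0, diff=1 [OK], height=2
  node 25: h_left=2, h_right=2, diff=0 [OK], height=3
All nodes satisfy the balance condition.
Result: Balanced


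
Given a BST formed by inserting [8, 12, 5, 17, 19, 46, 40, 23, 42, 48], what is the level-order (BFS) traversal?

Tree insertion order: [8, 12, 5, 17, 19, 46, 40, 23, 42, 48]
Tree (level-order array): [8, 5, 12, None, None, None, 17, None, 19, None, 46, 40, 48, 23, 42]
BFS from the root, enqueuing left then right child of each popped node:
  queue [8] -> pop 8, enqueue [5, 12], visited so far: [8]
  queue [5, 12] -> pop 5, enqueue [none], visited so far: [8, 5]
  queue [12] -> pop 12, enqueue [17], visited so far: [8, 5, 12]
  queue [17] -> pop 17, enqueue [19], visited so far: [8, 5, 12, 17]
  queue [19] -> pop 19, enqueue [46], visited so far: [8, 5, 12, 17, 19]
  queue [46] -> pop 46, enqueue [40, 48], visited so far: [8, 5, 12, 17, 19, 46]
  queue [40, 48] -> pop 40, enqueue [23, 42], visited so far: [8, 5, 12, 17, 19, 46, 40]
  queue [48, 23, 42] -> pop 48, enqueue [none], visited so far: [8, 5, 12, 17, 19, 46, 40, 48]
  queue [23, 42] -> pop 23, enqueue [none], visited so far: [8, 5, 12, 17, 19, 46, 40, 48, 23]
  queue [42] -> pop 42, enqueue [none], visited so far: [8, 5, 12, 17, 19, 46, 40, 48, 23, 42]
Result: [8, 5, 12, 17, 19, 46, 40, 48, 23, 42]


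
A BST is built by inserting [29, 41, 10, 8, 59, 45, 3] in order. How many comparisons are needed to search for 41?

Search path for 41: 29 -> 41
Found: True
Comparisons: 2


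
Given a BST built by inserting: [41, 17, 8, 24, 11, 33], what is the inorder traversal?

Tree insertion order: [41, 17, 8, 24, 11, 33]
Tree (level-order array): [41, 17, None, 8, 24, None, 11, None, 33]
Inorder traversal: [8, 11, 17, 24, 33, 41]


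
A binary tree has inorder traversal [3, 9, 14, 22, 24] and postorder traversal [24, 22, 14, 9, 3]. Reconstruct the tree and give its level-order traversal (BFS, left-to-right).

Inorder:   [3, 9, 14, 22, 24]
Postorder: [24, 22, 14, 9, 3]
Algorithm: postorder visits root last, so walk postorder right-to-left;
each value is the root of the current inorder slice — split it at that
value, recurse on the right subtree first, then the left.
Recursive splits:
  root=3; inorder splits into left=[], right=[9, 14, 22, 24]
  root=9; inorder splits into left=[], right=[14, 22, 24]
  root=14; inorder splits into left=[], right=[22, 24]
  root=22; inorder splits into left=[], right=[24]
  root=24; inorder splits into left=[], right=[]
Reconstructed level-order: [3, 9, 14, 22, 24]


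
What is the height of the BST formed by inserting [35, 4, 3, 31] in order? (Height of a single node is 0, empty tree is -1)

Insertion order: [35, 4, 3, 31]
Tree (level-order array): [35, 4, None, 3, 31]
Compute height bottom-up (empty subtree = -1):
  height(3) = 1 + max(-1, -1) = 0
  height(31) = 1 + max(-1, -1) = 0
  height(4) = 1 + max(0, 0) = 1
  height(35) = 1 + max(1, -1) = 2
Height = 2


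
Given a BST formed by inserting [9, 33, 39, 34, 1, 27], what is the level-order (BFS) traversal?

Tree insertion order: [9, 33, 39, 34, 1, 27]
Tree (level-order array): [9, 1, 33, None, None, 27, 39, None, None, 34]
BFS from the root, enqueuing left then right child of each popped node:
  queue [9] -> pop 9, enqueue [1, 33], visited so far: [9]
  queue [1, 33] -> pop 1, enqueue [none], visited so far: [9, 1]
  queue [33] -> pop 33, enqueue [27, 39], visited so far: [9, 1, 33]
  queue [27, 39] -> pop 27, enqueue [none], visited so far: [9, 1, 33, 27]
  queue [39] -> pop 39, enqueue [34], visited so far: [9, 1, 33, 27, 39]
  queue [34] -> pop 34, enqueue [none], visited so far: [9, 1, 33, 27, 39, 34]
Result: [9, 1, 33, 27, 39, 34]


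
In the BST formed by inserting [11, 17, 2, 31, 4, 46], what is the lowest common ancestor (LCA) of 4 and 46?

Tree insertion order: [11, 17, 2, 31, 4, 46]
Tree (level-order array): [11, 2, 17, None, 4, None, 31, None, None, None, 46]
In a BST, the LCA of p=4, q=46 is the first node v on the
root-to-leaf path with p <= v <= q (go left if both < v, right if both > v).
Walk from root:
  at 11: 4 <= 11 <= 46, this is the LCA
LCA = 11


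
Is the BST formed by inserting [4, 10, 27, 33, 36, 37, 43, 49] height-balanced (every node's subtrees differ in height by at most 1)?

Tree (level-order array): [4, None, 10, None, 27, None, 33, None, 36, None, 37, None, 43, None, 49]
Definition: a tree is height-balanced if, at every node, |h(left) - h(right)| <= 1 (empty subtree has height -1).
Bottom-up per-node check:
  node 49: h_left=-1, h_right=-1, diff=0 [OK], height=0
  node 43: h_left=-1, h_right=0, diff=1 [OK], height=1
  node 37: h_left=-1, h_right=1, diff=2 [FAIL (|-1-1|=2 > 1)], height=2
  node 36: h_left=-1, h_right=2, diff=3 [FAIL (|-1-2|=3 > 1)], height=3
  node 33: h_left=-1, h_right=3, diff=4 [FAIL (|-1-3|=4 > 1)], height=4
  node 27: h_left=-1, h_right=4, diff=5 [FAIL (|-1-4|=5 > 1)], height=5
  node 10: h_left=-1, h_right=5, diff=6 [FAIL (|-1-5|=6 > 1)], height=6
  node 4: h_left=-1, h_right=6, diff=7 [FAIL (|-1-6|=7 > 1)], height=7
Node 37 violates the condition: |-1 - 1| = 2 > 1.
Result: Not balanced


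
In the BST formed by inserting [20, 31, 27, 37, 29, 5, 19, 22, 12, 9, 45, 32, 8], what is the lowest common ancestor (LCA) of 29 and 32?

Tree insertion order: [20, 31, 27, 37, 29, 5, 19, 22, 12, 9, 45, 32, 8]
Tree (level-order array): [20, 5, 31, None, 19, 27, 37, 12, None, 22, 29, 32, 45, 9, None, None, None, None, None, None, None, None, None, 8]
In a BST, the LCA of p=29, q=32 is the first node v on the
root-to-leaf path with p <= v <= q (go left if both < v, right if both > v).
Walk from root:
  at 20: both 29 and 32 > 20, go right
  at 31: 29 <= 31 <= 32, this is the LCA
LCA = 31


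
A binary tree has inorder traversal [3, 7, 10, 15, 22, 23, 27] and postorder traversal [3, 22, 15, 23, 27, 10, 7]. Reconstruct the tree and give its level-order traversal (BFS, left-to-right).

Inorder:   [3, 7, 10, 15, 22, 23, 27]
Postorder: [3, 22, 15, 23, 27, 10, 7]
Algorithm: postorder visits root last, so walk postorder right-to-left;
each value is the root of the current inorder slice — split it at that
value, recurse on the right subtree first, then the left.
Recursive splits:
  root=7; inorder splits into left=[3], right=[10, 15, 22, 23, 27]
  root=10; inorder splits into left=[], right=[15, 22, 23, 27]
  root=27; inorder splits into left=[15, 22, 23], right=[]
  root=23; inorder splits into left=[15, 22], right=[]
  root=15; inorder splits into left=[], right=[22]
  root=22; inorder splits into left=[], right=[]
  root=3; inorder splits into left=[], right=[]
Reconstructed level-order: [7, 3, 10, 27, 23, 15, 22]


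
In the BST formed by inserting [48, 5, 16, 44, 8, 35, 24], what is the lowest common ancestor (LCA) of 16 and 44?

Tree insertion order: [48, 5, 16, 44, 8, 35, 24]
Tree (level-order array): [48, 5, None, None, 16, 8, 44, None, None, 35, None, 24]
In a BST, the LCA of p=16, q=44 is the first node v on the
root-to-leaf path with p <= v <= q (go left if both < v, right if both > v).
Walk from root:
  at 48: both 16 and 44 < 48, go left
  at 5: both 16 and 44 > 5, go right
  at 16: 16 <= 16 <= 44, this is the LCA
LCA = 16


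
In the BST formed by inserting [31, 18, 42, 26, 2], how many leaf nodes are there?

Tree built from: [31, 18, 42, 26, 2]
Tree (level-order array): [31, 18, 42, 2, 26]
Rule: A leaf has 0 children.
Per-node child counts:
  node 31: 2 child(ren)
  node 18: 2 child(ren)
  node 2: 0 child(ren)
  node 26: 0 child(ren)
  node 42: 0 child(ren)
Matching nodes: [2, 26, 42]
Count of leaf nodes: 3


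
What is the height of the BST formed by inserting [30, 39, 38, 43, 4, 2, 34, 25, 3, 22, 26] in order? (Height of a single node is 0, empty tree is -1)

Insertion order: [30, 39, 38, 43, 4, 2, 34, 25, 3, 22, 26]
Tree (level-order array): [30, 4, 39, 2, 25, 38, 43, None, 3, 22, 26, 34]
Compute height bottom-up (empty subtree = -1):
  height(3) = 1 + max(-1, -1) = 0
  height(2) = 1 + max(-1, 0) = 1
  height(22) = 1 + max(-1, -1) = 0
  height(26) = 1 + max(-1, -1) = 0
  height(25) = 1 + max(0, 0) = 1
  height(4) = 1 + max(1, 1) = 2
  height(34) = 1 + max(-1, -1) = 0
  height(38) = 1 + max(0, -1) = 1
  height(43) = 1 + max(-1, -1) = 0
  height(39) = 1 + max(1, 0) = 2
  height(30) = 1 + max(2, 2) = 3
Height = 3


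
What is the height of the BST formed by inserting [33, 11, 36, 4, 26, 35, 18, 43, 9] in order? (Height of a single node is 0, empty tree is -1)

Insertion order: [33, 11, 36, 4, 26, 35, 18, 43, 9]
Tree (level-order array): [33, 11, 36, 4, 26, 35, 43, None, 9, 18]
Compute height bottom-up (empty subtree = -1):
  height(9) = 1 + max(-1, -1) = 0
  height(4) = 1 + max(-1, 0) = 1
  height(18) = 1 + max(-1, -1) = 0
  height(26) = 1 + max(0, -1) = 1
  height(11) = 1 + max(1, 1) = 2
  height(35) = 1 + max(-1, -1) = 0
  height(43) = 1 + max(-1, -1) = 0
  height(36) = 1 + max(0, 0) = 1
  height(33) = 1 + max(2, 1) = 3
Height = 3


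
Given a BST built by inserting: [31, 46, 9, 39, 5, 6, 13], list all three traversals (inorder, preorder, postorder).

Tree insertion order: [31, 46, 9, 39, 5, 6, 13]
Tree (level-order array): [31, 9, 46, 5, 13, 39, None, None, 6]
Inorder (L, root, R): [5, 6, 9, 13, 31, 39, 46]
Preorder (root, L, R): [31, 9, 5, 6, 13, 46, 39]
Postorder (L, R, root): [6, 5, 13, 9, 39, 46, 31]


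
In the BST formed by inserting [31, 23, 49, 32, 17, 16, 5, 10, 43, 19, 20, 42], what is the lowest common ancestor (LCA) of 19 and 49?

Tree insertion order: [31, 23, 49, 32, 17, 16, 5, 10, 43, 19, 20, 42]
Tree (level-order array): [31, 23, 49, 17, None, 32, None, 16, 19, None, 43, 5, None, None, 20, 42, None, None, 10]
In a BST, the LCA of p=19, q=49 is the first node v on the
root-to-leaf path with p <= v <= q (go left if both < v, right if both > v).
Walk from root:
  at 31: 19 <= 31 <= 49, this is the LCA
LCA = 31


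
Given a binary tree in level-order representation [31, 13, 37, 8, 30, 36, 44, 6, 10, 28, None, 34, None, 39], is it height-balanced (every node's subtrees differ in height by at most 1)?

Tree (level-order array): [31, 13, 37, 8, 30, 36, 44, 6, 10, 28, None, 34, None, 39]
Definition: a tree is height-balanced if, at every node, |h(left) - h(right)| <= 1 (empty subtree has height -1).
Bottom-up per-node check:
  node 6: h_left=-1, h_right=-1, diff=0 [OK], height=0
  node 10: h_left=-1, h_right=-1, diff=0 [OK], height=0
  node 8: h_left=0, h_right=0, diff=0 [OK], height=1
  node 28: h_left=-1, h_right=-1, diff=0 [OK], height=0
  node 30: h_left=0, h_right=-1, diff=1 [OK], height=1
  node 13: h_left=1, h_right=1, diff=0 [OK], height=2
  node 34: h_left=-1, h_right=-1, diff=0 [OK], height=0
  node 36: h_left=0, h_right=-1, diff=1 [OK], height=1
  node 39: h_left=-1, h_right=-1, diff=0 [OK], height=0
  node 44: h_left=0, h_right=-1, diff=1 [OK], height=1
  node 37: h_left=1, h_right=1, diff=0 [OK], height=2
  node 31: h_left=2, h_right=2, diff=0 [OK], height=3
All nodes satisfy the balance condition.
Result: Balanced


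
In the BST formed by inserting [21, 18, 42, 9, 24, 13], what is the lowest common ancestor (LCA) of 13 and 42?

Tree insertion order: [21, 18, 42, 9, 24, 13]
Tree (level-order array): [21, 18, 42, 9, None, 24, None, None, 13]
In a BST, the LCA of p=13, q=42 is the first node v on the
root-to-leaf path with p <= v <= q (go left if both < v, right if both > v).
Walk from root:
  at 21: 13 <= 21 <= 42, this is the LCA
LCA = 21


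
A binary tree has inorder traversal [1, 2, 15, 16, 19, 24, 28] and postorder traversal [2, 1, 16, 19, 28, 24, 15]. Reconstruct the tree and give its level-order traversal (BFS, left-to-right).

Inorder:   [1, 2, 15, 16, 19, 24, 28]
Postorder: [2, 1, 16, 19, 28, 24, 15]
Algorithm: postorder visits root last, so walk postorder right-to-left;
each value is the root of the current inorder slice — split it at that
value, recurse on the right subtree first, then the left.
Recursive splits:
  root=15; inorder splits into left=[1, 2], right=[16, 19, 24, 28]
  root=24; inorder splits into left=[16, 19], right=[28]
  root=28; inorder splits into left=[], right=[]
  root=19; inorder splits into left=[16], right=[]
  root=16; inorder splits into left=[], right=[]
  root=1; inorder splits into left=[], right=[2]
  root=2; inorder splits into left=[], right=[]
Reconstructed level-order: [15, 1, 24, 2, 19, 28, 16]


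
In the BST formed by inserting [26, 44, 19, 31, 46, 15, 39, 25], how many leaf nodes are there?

Tree built from: [26, 44, 19, 31, 46, 15, 39, 25]
Tree (level-order array): [26, 19, 44, 15, 25, 31, 46, None, None, None, None, None, 39]
Rule: A leaf has 0 children.
Per-node child counts:
  node 26: 2 child(ren)
  node 19: 2 child(ren)
  node 15: 0 child(ren)
  node 25: 0 child(ren)
  node 44: 2 child(ren)
  node 31: 1 child(ren)
  node 39: 0 child(ren)
  node 46: 0 child(ren)
Matching nodes: [15, 25, 39, 46]
Count of leaf nodes: 4


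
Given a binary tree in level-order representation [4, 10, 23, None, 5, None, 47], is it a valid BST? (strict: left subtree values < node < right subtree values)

Level-order array: [4, 10, 23, None, 5, None, 47]
Validate using subtree bounds (lo, hi): at each node, require lo < value < hi,
then recurse left with hi=value and right with lo=value.
Preorder trace (stopping at first violation):
  at node 4 with bounds (-inf, +inf): OK
  at node 10 with bounds (-inf, 4): VIOLATION
Node 10 violates its bound: not (-inf < 10 < 4).
Result: Not a valid BST


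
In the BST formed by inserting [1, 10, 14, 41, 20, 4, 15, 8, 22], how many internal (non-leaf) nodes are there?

Tree built from: [1, 10, 14, 41, 20, 4, 15, 8, 22]
Tree (level-order array): [1, None, 10, 4, 14, None, 8, None, 41, None, None, 20, None, 15, 22]
Rule: An internal node has at least one child.
Per-node child counts:
  node 1: 1 child(ren)
  node 10: 2 child(ren)
  node 4: 1 child(ren)
  node 8: 0 child(ren)
  node 14: 1 child(ren)
  node 41: 1 child(ren)
  node 20: 2 child(ren)
  node 15: 0 child(ren)
  node 22: 0 child(ren)
Matching nodes: [1, 10, 4, 14, 41, 20]
Count of internal (non-leaf) nodes: 6


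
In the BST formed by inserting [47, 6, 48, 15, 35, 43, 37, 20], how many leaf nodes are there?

Tree built from: [47, 6, 48, 15, 35, 43, 37, 20]
Tree (level-order array): [47, 6, 48, None, 15, None, None, None, 35, 20, 43, None, None, 37]
Rule: A leaf has 0 children.
Per-node child counts:
  node 47: 2 child(ren)
  node 6: 1 child(ren)
  node 15: 1 child(ren)
  node 35: 2 child(ren)
  node 20: 0 child(ren)
  node 43: 1 child(ren)
  node 37: 0 child(ren)
  node 48: 0 child(ren)
Matching nodes: [20, 37, 48]
Count of leaf nodes: 3


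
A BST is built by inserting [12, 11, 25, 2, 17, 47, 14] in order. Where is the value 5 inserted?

Starting tree (level order): [12, 11, 25, 2, None, 17, 47, None, None, 14]
Insertion path: 12 -> 11 -> 2
Result: insert 5 as right child of 2
Final tree (level order): [12, 11, 25, 2, None, 17, 47, None, 5, 14]


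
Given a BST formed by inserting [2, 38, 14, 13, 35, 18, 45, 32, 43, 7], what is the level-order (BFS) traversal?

Tree insertion order: [2, 38, 14, 13, 35, 18, 45, 32, 43, 7]
Tree (level-order array): [2, None, 38, 14, 45, 13, 35, 43, None, 7, None, 18, None, None, None, None, None, None, 32]
BFS from the root, enqueuing left then right child of each popped node:
  queue [2] -> pop 2, enqueue [38], visited so far: [2]
  queue [38] -> pop 38, enqueue [14, 45], visited so far: [2, 38]
  queue [14, 45] -> pop 14, enqueue [13, 35], visited so far: [2, 38, 14]
  queue [45, 13, 35] -> pop 45, enqueue [43], visited so far: [2, 38, 14, 45]
  queue [13, 35, 43] -> pop 13, enqueue [7], visited so far: [2, 38, 14, 45, 13]
  queue [35, 43, 7] -> pop 35, enqueue [18], visited so far: [2, 38, 14, 45, 13, 35]
  queue [43, 7, 18] -> pop 43, enqueue [none], visited so far: [2, 38, 14, 45, 13, 35, 43]
  queue [7, 18] -> pop 7, enqueue [none], visited so far: [2, 38, 14, 45, 13, 35, 43, 7]
  queue [18] -> pop 18, enqueue [32], visited so far: [2, 38, 14, 45, 13, 35, 43, 7, 18]
  queue [32] -> pop 32, enqueue [none], visited so far: [2, 38, 14, 45, 13, 35, 43, 7, 18, 32]
Result: [2, 38, 14, 45, 13, 35, 43, 7, 18, 32]


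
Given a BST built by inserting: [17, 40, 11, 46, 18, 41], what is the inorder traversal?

Tree insertion order: [17, 40, 11, 46, 18, 41]
Tree (level-order array): [17, 11, 40, None, None, 18, 46, None, None, 41]
Inorder traversal: [11, 17, 18, 40, 41, 46]


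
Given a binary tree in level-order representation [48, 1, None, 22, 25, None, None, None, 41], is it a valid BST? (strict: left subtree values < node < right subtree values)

Level-order array: [48, 1, None, 22, 25, None, None, None, 41]
Validate using subtree bounds (lo, hi): at each node, require lo < value < hi,
then recurse left with hi=value and right with lo=value.
Preorder trace (stopping at first violation):
  at node 48 with bounds (-inf, +inf): OK
  at node 1 with bounds (-inf, 48): OK
  at node 22 with bounds (-inf, 1): VIOLATION
Node 22 violates its bound: not (-inf < 22 < 1).
Result: Not a valid BST


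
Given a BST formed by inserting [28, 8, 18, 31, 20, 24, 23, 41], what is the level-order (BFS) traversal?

Tree insertion order: [28, 8, 18, 31, 20, 24, 23, 41]
Tree (level-order array): [28, 8, 31, None, 18, None, 41, None, 20, None, None, None, 24, 23]
BFS from the root, enqueuing left then right child of each popped node:
  queue [28] -> pop 28, enqueue [8, 31], visited so far: [28]
  queue [8, 31] -> pop 8, enqueue [18], visited so far: [28, 8]
  queue [31, 18] -> pop 31, enqueue [41], visited so far: [28, 8, 31]
  queue [18, 41] -> pop 18, enqueue [20], visited so far: [28, 8, 31, 18]
  queue [41, 20] -> pop 41, enqueue [none], visited so far: [28, 8, 31, 18, 41]
  queue [20] -> pop 20, enqueue [24], visited so far: [28, 8, 31, 18, 41, 20]
  queue [24] -> pop 24, enqueue [23], visited so far: [28, 8, 31, 18, 41, 20, 24]
  queue [23] -> pop 23, enqueue [none], visited so far: [28, 8, 31, 18, 41, 20, 24, 23]
Result: [28, 8, 31, 18, 41, 20, 24, 23]


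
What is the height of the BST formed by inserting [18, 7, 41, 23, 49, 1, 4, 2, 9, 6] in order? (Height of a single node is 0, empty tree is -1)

Insertion order: [18, 7, 41, 23, 49, 1, 4, 2, 9, 6]
Tree (level-order array): [18, 7, 41, 1, 9, 23, 49, None, 4, None, None, None, None, None, None, 2, 6]
Compute height bottom-up (empty subtree = -1):
  height(2) = 1 + max(-1, -1) = 0
  height(6) = 1 + max(-1, -1) = 0
  height(4) = 1 + max(0, 0) = 1
  height(1) = 1 + max(-1, 1) = 2
  height(9) = 1 + max(-1, -1) = 0
  height(7) = 1 + max(2, 0) = 3
  height(23) = 1 + max(-1, -1) = 0
  height(49) = 1 + max(-1, -1) = 0
  height(41) = 1 + max(0, 0) = 1
  height(18) = 1 + max(3, 1) = 4
Height = 4


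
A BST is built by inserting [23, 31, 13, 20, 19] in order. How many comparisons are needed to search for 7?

Search path for 7: 23 -> 13
Found: False
Comparisons: 2


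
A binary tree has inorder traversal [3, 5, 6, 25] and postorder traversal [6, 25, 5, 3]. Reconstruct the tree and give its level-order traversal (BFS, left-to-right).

Inorder:   [3, 5, 6, 25]
Postorder: [6, 25, 5, 3]
Algorithm: postorder visits root last, so walk postorder right-to-left;
each value is the root of the current inorder slice — split it at that
value, recurse on the right subtree first, then the left.
Recursive splits:
  root=3; inorder splits into left=[], right=[5, 6, 25]
  root=5; inorder splits into left=[], right=[6, 25]
  root=25; inorder splits into left=[6], right=[]
  root=6; inorder splits into left=[], right=[]
Reconstructed level-order: [3, 5, 25, 6]


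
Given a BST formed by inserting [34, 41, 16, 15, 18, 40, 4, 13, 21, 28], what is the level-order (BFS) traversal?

Tree insertion order: [34, 41, 16, 15, 18, 40, 4, 13, 21, 28]
Tree (level-order array): [34, 16, 41, 15, 18, 40, None, 4, None, None, 21, None, None, None, 13, None, 28]
BFS from the root, enqueuing left then right child of each popped node:
  queue [34] -> pop 34, enqueue [16, 41], visited so far: [34]
  queue [16, 41] -> pop 16, enqueue [15, 18], visited so far: [34, 16]
  queue [41, 15, 18] -> pop 41, enqueue [40], visited so far: [34, 16, 41]
  queue [15, 18, 40] -> pop 15, enqueue [4], visited so far: [34, 16, 41, 15]
  queue [18, 40, 4] -> pop 18, enqueue [21], visited so far: [34, 16, 41, 15, 18]
  queue [40, 4, 21] -> pop 40, enqueue [none], visited so far: [34, 16, 41, 15, 18, 40]
  queue [4, 21] -> pop 4, enqueue [13], visited so far: [34, 16, 41, 15, 18, 40, 4]
  queue [21, 13] -> pop 21, enqueue [28], visited so far: [34, 16, 41, 15, 18, 40, 4, 21]
  queue [13, 28] -> pop 13, enqueue [none], visited so far: [34, 16, 41, 15, 18, 40, 4, 21, 13]
  queue [28] -> pop 28, enqueue [none], visited so far: [34, 16, 41, 15, 18, 40, 4, 21, 13, 28]
Result: [34, 16, 41, 15, 18, 40, 4, 21, 13, 28]


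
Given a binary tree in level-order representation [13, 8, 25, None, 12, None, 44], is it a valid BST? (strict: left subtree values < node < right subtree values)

Level-order array: [13, 8, 25, None, 12, None, 44]
Validate using subtree bounds (lo, hi): at each node, require lo < value < hi,
then recurse left with hi=value and right with lo=value.
Preorder trace (stopping at first violation):
  at node 13 with bounds (-inf, +inf): OK
  at node 8 with bounds (-inf, 13): OK
  at node 12 with bounds (8, 13): OK
  at node 25 with bounds (13, +inf): OK
  at node 44 with bounds (25, +inf): OK
No violation found at any node.
Result: Valid BST


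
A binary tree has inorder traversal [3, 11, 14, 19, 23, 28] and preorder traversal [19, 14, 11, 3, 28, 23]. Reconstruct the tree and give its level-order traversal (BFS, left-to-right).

Inorder:  [3, 11, 14, 19, 23, 28]
Preorder: [19, 14, 11, 3, 28, 23]
Algorithm: preorder visits root first, so consume preorder in order;
for each root, split the current inorder slice at that value into
left-subtree inorder and right-subtree inorder, then recurse.
Recursive splits:
  root=19; inorder splits into left=[3, 11, 14], right=[23, 28]
  root=14; inorder splits into left=[3, 11], right=[]
  root=11; inorder splits into left=[3], right=[]
  root=3; inorder splits into left=[], right=[]
  root=28; inorder splits into left=[23], right=[]
  root=23; inorder splits into left=[], right=[]
Reconstructed level-order: [19, 14, 28, 11, 23, 3]


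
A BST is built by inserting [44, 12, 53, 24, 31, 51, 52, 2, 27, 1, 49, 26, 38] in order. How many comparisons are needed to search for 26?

Search path for 26: 44 -> 12 -> 24 -> 31 -> 27 -> 26
Found: True
Comparisons: 6


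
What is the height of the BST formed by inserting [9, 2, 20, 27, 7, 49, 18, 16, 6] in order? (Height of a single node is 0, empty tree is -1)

Insertion order: [9, 2, 20, 27, 7, 49, 18, 16, 6]
Tree (level-order array): [9, 2, 20, None, 7, 18, 27, 6, None, 16, None, None, 49]
Compute height bottom-up (empty subtree = -1):
  height(6) = 1 + max(-1, -1) = 0
  height(7) = 1 + max(0, -1) = 1
  height(2) = 1 + max(-1, 1) = 2
  height(16) = 1 + max(-1, -1) = 0
  height(18) = 1 + max(0, -1) = 1
  height(49) = 1 + max(-1, -1) = 0
  height(27) = 1 + max(-1, 0) = 1
  height(20) = 1 + max(1, 1) = 2
  height(9) = 1 + max(2, 2) = 3
Height = 3


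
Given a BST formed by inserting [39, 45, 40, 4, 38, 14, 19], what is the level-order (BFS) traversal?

Tree insertion order: [39, 45, 40, 4, 38, 14, 19]
Tree (level-order array): [39, 4, 45, None, 38, 40, None, 14, None, None, None, None, 19]
BFS from the root, enqueuing left then right child of each popped node:
  queue [39] -> pop 39, enqueue [4, 45], visited so far: [39]
  queue [4, 45] -> pop 4, enqueue [38], visited so far: [39, 4]
  queue [45, 38] -> pop 45, enqueue [40], visited so far: [39, 4, 45]
  queue [38, 40] -> pop 38, enqueue [14], visited so far: [39, 4, 45, 38]
  queue [40, 14] -> pop 40, enqueue [none], visited so far: [39, 4, 45, 38, 40]
  queue [14] -> pop 14, enqueue [19], visited so far: [39, 4, 45, 38, 40, 14]
  queue [19] -> pop 19, enqueue [none], visited so far: [39, 4, 45, 38, 40, 14, 19]
Result: [39, 4, 45, 38, 40, 14, 19]


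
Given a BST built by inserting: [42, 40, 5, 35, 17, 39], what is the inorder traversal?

Tree insertion order: [42, 40, 5, 35, 17, 39]
Tree (level-order array): [42, 40, None, 5, None, None, 35, 17, 39]
Inorder traversal: [5, 17, 35, 39, 40, 42]


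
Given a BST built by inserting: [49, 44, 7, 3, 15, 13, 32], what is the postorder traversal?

Tree insertion order: [49, 44, 7, 3, 15, 13, 32]
Tree (level-order array): [49, 44, None, 7, None, 3, 15, None, None, 13, 32]
Postorder traversal: [3, 13, 32, 15, 7, 44, 49]


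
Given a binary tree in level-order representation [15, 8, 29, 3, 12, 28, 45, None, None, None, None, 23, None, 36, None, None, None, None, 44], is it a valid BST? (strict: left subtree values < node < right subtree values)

Level-order array: [15, 8, 29, 3, 12, 28, 45, None, None, None, None, 23, None, 36, None, None, None, None, 44]
Validate using subtree bounds (lo, hi): at each node, require lo < value < hi,
then recurse left with hi=value and right with lo=value.
Preorder trace (stopping at first violation):
  at node 15 with bounds (-inf, +inf): OK
  at node 8 with bounds (-inf, 15): OK
  at node 3 with bounds (-inf, 8): OK
  at node 12 with bounds (8, 15): OK
  at node 29 with bounds (15, +inf): OK
  at node 28 with bounds (15, 29): OK
  at node 23 with bounds (15, 28): OK
  at node 45 with bounds (29, +inf): OK
  at node 36 with bounds (29, 45): OK
  at node 44 with bounds (36, 45): OK
No violation found at any node.
Result: Valid BST


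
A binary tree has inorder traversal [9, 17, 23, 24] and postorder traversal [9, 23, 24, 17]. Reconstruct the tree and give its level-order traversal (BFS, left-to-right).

Inorder:   [9, 17, 23, 24]
Postorder: [9, 23, 24, 17]
Algorithm: postorder visits root last, so walk postorder right-to-left;
each value is the root of the current inorder slice — split it at that
value, recurse on the right subtree first, then the left.
Recursive splits:
  root=17; inorder splits into left=[9], right=[23, 24]
  root=24; inorder splits into left=[23], right=[]
  root=23; inorder splits into left=[], right=[]
  root=9; inorder splits into left=[], right=[]
Reconstructed level-order: [17, 9, 24, 23]


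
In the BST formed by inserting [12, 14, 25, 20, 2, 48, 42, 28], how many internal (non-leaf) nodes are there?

Tree built from: [12, 14, 25, 20, 2, 48, 42, 28]
Tree (level-order array): [12, 2, 14, None, None, None, 25, 20, 48, None, None, 42, None, 28]
Rule: An internal node has at least one child.
Per-node child counts:
  node 12: 2 child(ren)
  node 2: 0 child(ren)
  node 14: 1 child(ren)
  node 25: 2 child(ren)
  node 20: 0 child(ren)
  node 48: 1 child(ren)
  node 42: 1 child(ren)
  node 28: 0 child(ren)
Matching nodes: [12, 14, 25, 48, 42]
Count of internal (non-leaf) nodes: 5


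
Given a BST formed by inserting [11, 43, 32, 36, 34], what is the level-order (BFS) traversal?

Tree insertion order: [11, 43, 32, 36, 34]
Tree (level-order array): [11, None, 43, 32, None, None, 36, 34]
BFS from the root, enqueuing left then right child of each popped node:
  queue [11] -> pop 11, enqueue [43], visited so far: [11]
  queue [43] -> pop 43, enqueue [32], visited so far: [11, 43]
  queue [32] -> pop 32, enqueue [36], visited so far: [11, 43, 32]
  queue [36] -> pop 36, enqueue [34], visited so far: [11, 43, 32, 36]
  queue [34] -> pop 34, enqueue [none], visited so far: [11, 43, 32, 36, 34]
Result: [11, 43, 32, 36, 34]


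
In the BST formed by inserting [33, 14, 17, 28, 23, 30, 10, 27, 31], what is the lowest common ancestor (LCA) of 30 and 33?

Tree insertion order: [33, 14, 17, 28, 23, 30, 10, 27, 31]
Tree (level-order array): [33, 14, None, 10, 17, None, None, None, 28, 23, 30, None, 27, None, 31]
In a BST, the LCA of p=30, q=33 is the first node v on the
root-to-leaf path with p <= v <= q (go left if both < v, right if both > v).
Walk from root:
  at 33: 30 <= 33 <= 33, this is the LCA
LCA = 33


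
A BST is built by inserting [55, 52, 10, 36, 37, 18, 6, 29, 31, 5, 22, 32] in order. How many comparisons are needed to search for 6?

Search path for 6: 55 -> 52 -> 10 -> 6
Found: True
Comparisons: 4


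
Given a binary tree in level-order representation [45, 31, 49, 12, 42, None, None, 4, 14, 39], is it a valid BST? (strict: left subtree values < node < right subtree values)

Level-order array: [45, 31, 49, 12, 42, None, None, 4, 14, 39]
Validate using subtree bounds (lo, hi): at each node, require lo < value < hi,
then recurse left with hi=value and right with lo=value.
Preorder trace (stopping at first violation):
  at node 45 with bounds (-inf, +inf): OK
  at node 31 with bounds (-inf, 45): OK
  at node 12 with bounds (-inf, 31): OK
  at node 4 with bounds (-inf, 12): OK
  at node 14 with bounds (12, 31): OK
  at node 42 with bounds (31, 45): OK
  at node 39 with bounds (31, 42): OK
  at node 49 with bounds (45, +inf): OK
No violation found at any node.
Result: Valid BST


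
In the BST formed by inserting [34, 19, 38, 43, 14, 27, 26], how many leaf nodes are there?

Tree built from: [34, 19, 38, 43, 14, 27, 26]
Tree (level-order array): [34, 19, 38, 14, 27, None, 43, None, None, 26]
Rule: A leaf has 0 children.
Per-node child counts:
  node 34: 2 child(ren)
  node 19: 2 child(ren)
  node 14: 0 child(ren)
  node 27: 1 child(ren)
  node 26: 0 child(ren)
  node 38: 1 child(ren)
  node 43: 0 child(ren)
Matching nodes: [14, 26, 43]
Count of leaf nodes: 3


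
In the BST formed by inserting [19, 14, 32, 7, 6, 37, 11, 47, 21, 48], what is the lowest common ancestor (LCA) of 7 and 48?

Tree insertion order: [19, 14, 32, 7, 6, 37, 11, 47, 21, 48]
Tree (level-order array): [19, 14, 32, 7, None, 21, 37, 6, 11, None, None, None, 47, None, None, None, None, None, 48]
In a BST, the LCA of p=7, q=48 is the first node v on the
root-to-leaf path with p <= v <= q (go left if both < v, right if both > v).
Walk from root:
  at 19: 7 <= 19 <= 48, this is the LCA
LCA = 19


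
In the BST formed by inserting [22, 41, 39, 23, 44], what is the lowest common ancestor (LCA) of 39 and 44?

Tree insertion order: [22, 41, 39, 23, 44]
Tree (level-order array): [22, None, 41, 39, 44, 23]
In a BST, the LCA of p=39, q=44 is the first node v on the
root-to-leaf path with p <= v <= q (go left if both < v, right if both > v).
Walk from root:
  at 22: both 39 and 44 > 22, go right
  at 41: 39 <= 41 <= 44, this is the LCA
LCA = 41


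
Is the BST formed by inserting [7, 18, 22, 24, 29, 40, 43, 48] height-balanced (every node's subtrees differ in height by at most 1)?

Tree (level-order array): [7, None, 18, None, 22, None, 24, None, 29, None, 40, None, 43, None, 48]
Definition: a tree is height-balanced if, at every node, |h(left) - h(right)| <= 1 (empty subtree has height -1).
Bottom-up per-node check:
  node 48: h_left=-1, h_right=-1, diff=0 [OK], height=0
  node 43: h_left=-1, h_right=0, diff=1 [OK], height=1
  node 40: h_left=-1, h_right=1, diff=2 [FAIL (|-1-1|=2 > 1)], height=2
  node 29: h_left=-1, h_right=2, diff=3 [FAIL (|-1-2|=3 > 1)], height=3
  node 24: h_left=-1, h_right=3, diff=4 [FAIL (|-1-3|=4 > 1)], height=4
  node 22: h_left=-1, h_right=4, diff=5 [FAIL (|-1-4|=5 > 1)], height=5
  node 18: h_left=-1, h_right=5, diff=6 [FAIL (|-1-5|=6 > 1)], height=6
  node 7: h_left=-1, h_right=6, diff=7 [FAIL (|-1-6|=7 > 1)], height=7
Node 40 violates the condition: |-1 - 1| = 2 > 1.
Result: Not balanced


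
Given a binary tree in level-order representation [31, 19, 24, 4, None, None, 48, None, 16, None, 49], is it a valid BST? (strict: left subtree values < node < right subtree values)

Level-order array: [31, 19, 24, 4, None, None, 48, None, 16, None, 49]
Validate using subtree bounds (lo, hi): at each node, require lo < value < hi,
then recurse left with hi=value and right with lo=value.
Preorder trace (stopping at first violation):
  at node 31 with bounds (-inf, +inf): OK
  at node 19 with bounds (-inf, 31): OK
  at node 4 with bounds (-inf, 19): OK
  at node 16 with bounds (4, 19): OK
  at node 24 with bounds (31, +inf): VIOLATION
Node 24 violates its bound: not (31 < 24 < +inf).
Result: Not a valid BST


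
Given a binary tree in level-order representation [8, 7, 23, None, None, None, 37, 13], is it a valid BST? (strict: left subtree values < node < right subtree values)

Level-order array: [8, 7, 23, None, None, None, 37, 13]
Validate using subtree bounds (lo, hi): at each node, require lo < value < hi,
then recurse left with hi=value and right with lo=value.
Preorder trace (stopping at first violation):
  at node 8 with bounds (-inf, +inf): OK
  at node 7 with bounds (-inf, 8): OK
  at node 23 with bounds (8, +inf): OK
  at node 37 with bounds (23, +inf): OK
  at node 13 with bounds (23, 37): VIOLATION
Node 13 violates its bound: not (23 < 13 < 37).
Result: Not a valid BST


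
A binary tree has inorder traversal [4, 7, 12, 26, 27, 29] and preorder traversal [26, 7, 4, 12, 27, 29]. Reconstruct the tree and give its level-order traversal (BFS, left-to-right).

Inorder:  [4, 7, 12, 26, 27, 29]
Preorder: [26, 7, 4, 12, 27, 29]
Algorithm: preorder visits root first, so consume preorder in order;
for each root, split the current inorder slice at that value into
left-subtree inorder and right-subtree inorder, then recurse.
Recursive splits:
  root=26; inorder splits into left=[4, 7, 12], right=[27, 29]
  root=7; inorder splits into left=[4], right=[12]
  root=4; inorder splits into left=[], right=[]
  root=12; inorder splits into left=[], right=[]
  root=27; inorder splits into left=[], right=[29]
  root=29; inorder splits into left=[], right=[]
Reconstructed level-order: [26, 7, 27, 4, 12, 29]


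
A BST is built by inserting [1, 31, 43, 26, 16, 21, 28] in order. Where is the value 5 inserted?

Starting tree (level order): [1, None, 31, 26, 43, 16, 28, None, None, None, 21]
Insertion path: 1 -> 31 -> 26 -> 16
Result: insert 5 as left child of 16
Final tree (level order): [1, None, 31, 26, 43, 16, 28, None, None, 5, 21]


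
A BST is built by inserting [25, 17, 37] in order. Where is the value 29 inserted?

Starting tree (level order): [25, 17, 37]
Insertion path: 25 -> 37
Result: insert 29 as left child of 37
Final tree (level order): [25, 17, 37, None, None, 29]


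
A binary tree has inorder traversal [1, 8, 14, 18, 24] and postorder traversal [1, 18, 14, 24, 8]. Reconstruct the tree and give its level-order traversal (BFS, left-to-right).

Inorder:   [1, 8, 14, 18, 24]
Postorder: [1, 18, 14, 24, 8]
Algorithm: postorder visits root last, so walk postorder right-to-left;
each value is the root of the current inorder slice — split it at that
value, recurse on the right subtree first, then the left.
Recursive splits:
  root=8; inorder splits into left=[1], right=[14, 18, 24]
  root=24; inorder splits into left=[14, 18], right=[]
  root=14; inorder splits into left=[], right=[18]
  root=18; inorder splits into left=[], right=[]
  root=1; inorder splits into left=[], right=[]
Reconstructed level-order: [8, 1, 24, 14, 18]
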